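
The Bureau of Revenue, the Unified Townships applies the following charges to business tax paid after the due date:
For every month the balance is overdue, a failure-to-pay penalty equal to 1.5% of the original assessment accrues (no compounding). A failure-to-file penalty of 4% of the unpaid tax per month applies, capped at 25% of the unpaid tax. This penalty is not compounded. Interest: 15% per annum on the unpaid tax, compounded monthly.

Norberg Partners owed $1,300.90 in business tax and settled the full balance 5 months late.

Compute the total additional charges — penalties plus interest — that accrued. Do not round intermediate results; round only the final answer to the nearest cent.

$441.11

Failure-to-file: 5 × 4% × $1,300.90 = $260.18 (under the 25% cap)
Failure-to-pay penalty = 1.5% × $1,300.90 × 5 mo = $97.57…
Interest (15%/yr ÷ 12 = 1.25%/month): $1,300.90 × ((1 + 0.0125)^5 − 1) = $83.3645…
Penalties + interest = $357.7475 + $83.3645… = $441.11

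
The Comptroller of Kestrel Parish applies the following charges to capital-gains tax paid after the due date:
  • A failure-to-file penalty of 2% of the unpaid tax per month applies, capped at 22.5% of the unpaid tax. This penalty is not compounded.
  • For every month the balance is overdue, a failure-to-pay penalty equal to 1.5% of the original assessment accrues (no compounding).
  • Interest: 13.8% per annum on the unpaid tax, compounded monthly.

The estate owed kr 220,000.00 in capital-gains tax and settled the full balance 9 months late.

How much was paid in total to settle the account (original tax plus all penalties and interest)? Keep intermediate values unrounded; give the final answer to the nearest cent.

kr 313,146.02

Failure-to-file: 9 × 2% × kr 220,000.00 = kr 39,600.00 (under the 22.5% cap)
Failure-to-pay penalty: 9 × 1.5% × kr 220,000.00 = kr 29,700.00
Interest (13.8%/yr ÷ 12 = 1.15%/month): kr 220,000.00 × ((1 + 0.0115)^9 − 1) = kr 23,846.0162…
Total = kr 220,000.00 + kr 69,300.0000 + kr 23,846.0162… = kr 313,146.02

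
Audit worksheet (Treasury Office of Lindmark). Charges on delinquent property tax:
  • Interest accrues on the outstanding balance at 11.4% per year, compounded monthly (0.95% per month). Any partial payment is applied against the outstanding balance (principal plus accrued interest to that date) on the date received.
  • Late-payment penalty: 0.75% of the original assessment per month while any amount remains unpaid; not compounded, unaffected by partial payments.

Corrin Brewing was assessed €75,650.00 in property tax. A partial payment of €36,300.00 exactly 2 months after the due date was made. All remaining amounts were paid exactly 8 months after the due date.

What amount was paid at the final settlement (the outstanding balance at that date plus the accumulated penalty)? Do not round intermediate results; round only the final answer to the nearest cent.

Balance at month 2: €75,650.0000 × (1 + 0.0095)^2 = €77,094.1774…
After €36,300.00 payment: €77,094.1774… − €36,300.00 = €40,794.1774…
Balance at month 8: €40,794.1774… × (1 + 0.0095)^6 = €43,175.3752…
Penalty: 8 × 0.75% × €75,650.00 = €4,539.00
Final settlement = outstanding balance + penalty = €43,175.3752… + €4,539.00 = €47,714.38

€47,714.38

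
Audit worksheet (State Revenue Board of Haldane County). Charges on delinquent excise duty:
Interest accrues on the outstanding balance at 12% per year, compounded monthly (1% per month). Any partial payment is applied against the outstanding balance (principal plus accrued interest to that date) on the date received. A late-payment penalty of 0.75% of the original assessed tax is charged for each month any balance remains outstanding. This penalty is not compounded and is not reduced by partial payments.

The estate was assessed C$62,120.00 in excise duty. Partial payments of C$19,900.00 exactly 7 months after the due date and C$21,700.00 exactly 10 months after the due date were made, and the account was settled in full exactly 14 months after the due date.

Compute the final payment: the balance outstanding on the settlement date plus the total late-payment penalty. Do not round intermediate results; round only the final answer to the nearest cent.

Balance at month 7: C$62,120.0000 × (1 + 0.01)^7 = C$66,601.0481…
After C$19,900.00 payment: C$66,601.0481… − C$19,900.00 = C$46,701.0481…
Balance at month 10: C$46,701.0481… × (1 + 0.01)^3 = C$48,116.1365…
After C$21,700.00 payment: C$48,116.1365… − C$21,700.00 = C$26,416.1365…
Balance at month 14: C$26,416.1365… × (1 + 0.01)^4 = C$27,488.7376…
Penalty: 14 × 0.75% × C$62,120.00 = C$6,522.60
Final settlement = outstanding balance + penalty = C$27,488.7376… + C$6,522.60 = C$34,011.34

C$34,011.34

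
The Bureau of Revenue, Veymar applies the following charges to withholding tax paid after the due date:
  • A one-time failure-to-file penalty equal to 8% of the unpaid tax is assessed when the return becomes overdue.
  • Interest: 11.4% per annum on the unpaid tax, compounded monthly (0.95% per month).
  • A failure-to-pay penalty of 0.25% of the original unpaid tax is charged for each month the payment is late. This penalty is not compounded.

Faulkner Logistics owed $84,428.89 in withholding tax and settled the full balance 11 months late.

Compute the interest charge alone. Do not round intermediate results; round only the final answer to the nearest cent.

$9,254.08

Interest: $84,428.89 × ((1 + 0.0095)^11 − 1) = $84,428.89 × 0.1096079… = $9,254.0768…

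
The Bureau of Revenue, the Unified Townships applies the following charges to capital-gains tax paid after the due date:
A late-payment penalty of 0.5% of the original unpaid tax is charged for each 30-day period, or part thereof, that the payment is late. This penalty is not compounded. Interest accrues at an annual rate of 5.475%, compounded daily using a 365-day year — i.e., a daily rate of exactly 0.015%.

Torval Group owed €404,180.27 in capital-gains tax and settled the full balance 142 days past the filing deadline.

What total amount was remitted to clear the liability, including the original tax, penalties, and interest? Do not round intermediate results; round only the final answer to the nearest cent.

Penalty periods: ⌈142/30⌉ = 5; penalty = 5 × 0.5% × €404,180.27 = €10,104.51…
Interest: €404,180.27 × ((1 + 0.00015)^142 − 1) = €404,180.27 × 0.02152683… = €8,700.7210…
Total = €404,180.27 + €10,104.5068… + €8,700.7210… = €422,985.50

€422,985.50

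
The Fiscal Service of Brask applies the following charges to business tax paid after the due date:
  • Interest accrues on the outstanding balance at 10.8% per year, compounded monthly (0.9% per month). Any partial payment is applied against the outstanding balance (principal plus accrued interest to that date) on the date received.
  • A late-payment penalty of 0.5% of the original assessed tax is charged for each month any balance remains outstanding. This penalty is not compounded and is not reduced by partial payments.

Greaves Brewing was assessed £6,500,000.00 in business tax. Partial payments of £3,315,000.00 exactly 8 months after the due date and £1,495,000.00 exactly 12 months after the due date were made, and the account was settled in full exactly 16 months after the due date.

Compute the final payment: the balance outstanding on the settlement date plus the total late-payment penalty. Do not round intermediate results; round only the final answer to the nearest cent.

Balance at month 8: £6,500,000.0000 × (1 + 0.009)^8 = £6,983,010.3628…
After £3,315,000.00 payment: £6,983,010.3628… − £3,315,000.00 = £3,668,010.3628…
Balance at month 12: £3,668,010.3628… × (1 + 0.009)^4 = £3,801,852.1089…
After £1,495,000.00 payment: £3,801,852.1089… − £1,495,000.00 = £2,306,852.1089…
Balance at month 16: £2,306,852.1089… × (1 + 0.009)^4 = £2,391,026.6569…
Penalty: 16 × 0.5% × £6,500,000.00 = £520,000.00
Final settlement = outstanding balance + penalty = £2,391,026.6569… + £520,000.00 = £2,911,026.66

£2,911,026.66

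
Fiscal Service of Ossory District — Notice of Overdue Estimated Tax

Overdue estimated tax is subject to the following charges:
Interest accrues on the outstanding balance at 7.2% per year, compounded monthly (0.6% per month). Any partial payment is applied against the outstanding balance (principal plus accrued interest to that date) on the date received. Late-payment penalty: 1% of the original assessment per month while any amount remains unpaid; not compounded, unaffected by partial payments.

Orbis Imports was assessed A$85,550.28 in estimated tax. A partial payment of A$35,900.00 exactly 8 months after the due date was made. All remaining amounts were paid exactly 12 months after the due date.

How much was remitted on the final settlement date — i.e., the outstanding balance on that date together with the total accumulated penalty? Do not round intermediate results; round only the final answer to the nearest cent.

Balance at month 8: A$85,550.2800 × (1 + 0.006)^8 = A$89,743.9707…
After A$35,900.00 payment: A$89,743.9707… − A$35,900.00 = A$53,843.9707…
Balance at month 12: A$53,843.9707… × (1 + 0.006)^4 = A$55,147.9029…
Penalty: 12 × 1% × A$85,550.28 = A$10,266.03…
Final settlement = outstanding balance + penalty = A$55,147.9029… + A$10,266.03… = A$65,413.94

A$65,413.94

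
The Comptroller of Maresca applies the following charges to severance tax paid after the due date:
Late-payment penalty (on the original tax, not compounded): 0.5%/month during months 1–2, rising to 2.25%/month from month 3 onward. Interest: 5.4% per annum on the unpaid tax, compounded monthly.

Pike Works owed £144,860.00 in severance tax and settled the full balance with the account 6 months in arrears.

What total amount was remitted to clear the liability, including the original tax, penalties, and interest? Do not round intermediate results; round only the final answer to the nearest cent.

Penalty, months 1–2: 2 × 0.5% × £144,860.00 = £1,448.60
Penalty, months 3–6: 4 × 2.25% × £144,860.00 = £13,037.40
Interest (5.4%/yr ÷ 12 = 0.45%/month): £144,860.00 × ((1 + 0.0045)^6 − 1) = £3,955.4861…
Total = £144,860.00 + £14,486.0000 + £3,955.4861… = £163,301.49

£163,301.49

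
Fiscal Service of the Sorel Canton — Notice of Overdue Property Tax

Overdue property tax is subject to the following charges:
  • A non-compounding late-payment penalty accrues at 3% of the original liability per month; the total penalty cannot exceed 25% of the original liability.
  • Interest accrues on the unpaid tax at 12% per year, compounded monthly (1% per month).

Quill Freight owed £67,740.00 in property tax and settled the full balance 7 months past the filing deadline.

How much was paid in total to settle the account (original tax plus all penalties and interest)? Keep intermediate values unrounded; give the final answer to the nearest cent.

£86,851.85

Penalty: 7 × 3% × £67,740.00 = £14,225.40 (below the 25% cap of £16,935.00)
Interest: £67,740.00 × ((1 + 0.01)^7 − 1) = £67,740.00 × 0.0721354… = £4,886.4488…
Total = £67,740.00 + £14,225.4000 + £4,886.4488… = £86,851.85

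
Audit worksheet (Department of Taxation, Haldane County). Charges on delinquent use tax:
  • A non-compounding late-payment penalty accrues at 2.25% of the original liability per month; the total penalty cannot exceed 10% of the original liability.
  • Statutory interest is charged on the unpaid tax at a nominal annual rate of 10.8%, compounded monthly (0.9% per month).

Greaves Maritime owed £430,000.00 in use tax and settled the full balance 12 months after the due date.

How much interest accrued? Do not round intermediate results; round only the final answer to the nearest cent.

£48,809.16

Interest: £430,000.00 × ((1 + 0.009)^12 − 1) = £430,000.00 × 0.1135097… = £48,809.1602…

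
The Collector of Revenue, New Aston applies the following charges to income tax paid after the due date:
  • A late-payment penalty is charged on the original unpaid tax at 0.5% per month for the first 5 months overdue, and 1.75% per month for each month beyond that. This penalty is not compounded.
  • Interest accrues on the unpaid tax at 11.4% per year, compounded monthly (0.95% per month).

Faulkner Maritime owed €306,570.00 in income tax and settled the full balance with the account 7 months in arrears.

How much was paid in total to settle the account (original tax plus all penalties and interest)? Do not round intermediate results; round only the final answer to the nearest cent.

€345,941.42

Penalty, months 1–5: 5 × 0.5% × €306,570.00 = €7,664.25
Penalty, months 6–7: 2 × 1.75% × €306,570.00 = €10,729.95
Interest: €306,570.00 × ((1 + 0.0095)^7 − 1) = €306,570.00 × 0.0684255… = €20,977.2193…
Total = €306,570.00 + €18,394.2000 + €20,977.2193… = €345,941.42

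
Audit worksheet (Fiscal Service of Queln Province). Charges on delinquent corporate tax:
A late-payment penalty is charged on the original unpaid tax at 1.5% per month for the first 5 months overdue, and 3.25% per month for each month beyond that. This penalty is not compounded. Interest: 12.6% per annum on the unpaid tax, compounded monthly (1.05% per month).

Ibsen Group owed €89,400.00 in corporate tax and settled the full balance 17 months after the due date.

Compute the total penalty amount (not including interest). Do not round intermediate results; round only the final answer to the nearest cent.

Penalty, months 1–5: 5 × 1.5% × €89,400.00 = €6,705.00
Penalty, months 6–17: 12 × 3.25% × €89,400.00 = €34,866.00
Total penalty = €6,705.00 + €34,866.00 = €41,571.00

€41,571.00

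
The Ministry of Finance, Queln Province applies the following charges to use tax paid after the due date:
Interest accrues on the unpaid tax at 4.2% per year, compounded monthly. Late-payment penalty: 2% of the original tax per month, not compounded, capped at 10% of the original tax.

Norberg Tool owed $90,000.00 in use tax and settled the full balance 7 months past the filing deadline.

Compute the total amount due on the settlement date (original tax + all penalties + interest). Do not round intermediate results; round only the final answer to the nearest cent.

Penalty (uncapped): 7 × 2% × $90,000.00 = $12,600.00; cap = 10% × $90,000.00 = $9,000.00 → penalty = $9,000.00
Interest (4.2%/yr ÷ 12 = 0.35%/month): $90,000.00 × ((1 + 0.0035)^7 − 1) = $2,228.2880…
Total = $90,000.00 + $9,000.0000 + $2,228.2880… = $101,228.29

$101,228.29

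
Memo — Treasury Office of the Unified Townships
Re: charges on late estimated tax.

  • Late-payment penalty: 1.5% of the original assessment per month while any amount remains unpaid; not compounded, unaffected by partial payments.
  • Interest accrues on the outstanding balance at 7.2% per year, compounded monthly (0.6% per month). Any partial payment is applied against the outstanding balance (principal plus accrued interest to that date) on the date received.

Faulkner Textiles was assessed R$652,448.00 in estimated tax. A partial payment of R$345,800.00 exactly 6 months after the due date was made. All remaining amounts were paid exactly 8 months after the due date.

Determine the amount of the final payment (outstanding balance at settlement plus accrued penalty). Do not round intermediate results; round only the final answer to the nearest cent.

Balance at month 6: R$652,448.0000 × (1 + 0.006)^6 = R$676,291.2812…
After R$345,800.00 payment: R$676,291.2812… − R$345,800.00 = R$330,491.2812…
Balance at month 8: R$330,491.2812… × (1 + 0.006)^2 = R$334,469.0743…
Penalty: 8 × 1.5% × R$652,448.00 = R$78,293.76
Final settlement = outstanding balance + penalty = R$334,469.0743… + R$78,293.76 = R$412,762.83

R$412,762.83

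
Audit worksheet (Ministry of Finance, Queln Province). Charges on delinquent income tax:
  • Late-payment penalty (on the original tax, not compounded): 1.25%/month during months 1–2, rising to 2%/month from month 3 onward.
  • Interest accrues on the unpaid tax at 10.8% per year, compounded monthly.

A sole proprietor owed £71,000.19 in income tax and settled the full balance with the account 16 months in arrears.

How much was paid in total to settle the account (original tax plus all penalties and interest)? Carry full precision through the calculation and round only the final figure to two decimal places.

£103,599.25

Penalty, months 1–2: 2 × 1.25% × £71,000.19 = £1,775.00…
Penalty, months 3–16: 14 × 2% × £71,000.19 = £19,880.05…
Interest (10.8%/yr ÷ 12 = 0.9%/month): £71,000.19 × ((1 + 0.009)^16 − 1) = £10,944.0008…
Total = £71,000.19 + £21,655.0580… + £10,944.0008… = £103,599.25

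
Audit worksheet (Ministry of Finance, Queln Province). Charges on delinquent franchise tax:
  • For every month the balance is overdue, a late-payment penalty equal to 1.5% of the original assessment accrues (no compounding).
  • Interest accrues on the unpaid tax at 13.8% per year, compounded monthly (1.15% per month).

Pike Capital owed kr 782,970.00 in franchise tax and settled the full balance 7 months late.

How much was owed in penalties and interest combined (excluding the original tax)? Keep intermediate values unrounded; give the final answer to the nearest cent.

Late-payment penalty = 1.5% × kr 782,970.00 × 7 mo = kr 82,211.85
Interest: kr 782,970.00 × ((1 + 0.0115)^7 − 1) = kr 782,970.00 × 0.0833311… = kr 65,245.7490…
Penalties + interest = kr 82,211.8500 + kr 65,245.7490… = kr 147,457.60

kr 147,457.60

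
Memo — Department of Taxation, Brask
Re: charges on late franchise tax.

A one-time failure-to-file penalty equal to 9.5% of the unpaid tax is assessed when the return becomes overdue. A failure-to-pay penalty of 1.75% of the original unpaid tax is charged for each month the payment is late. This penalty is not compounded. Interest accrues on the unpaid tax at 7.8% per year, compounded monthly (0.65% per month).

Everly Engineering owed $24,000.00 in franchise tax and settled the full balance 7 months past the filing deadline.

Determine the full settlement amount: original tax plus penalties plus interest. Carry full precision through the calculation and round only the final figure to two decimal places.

$30,333.53

Failure-to-file penalty: 9.5% × $24,000.00 = $2,280.00
Failure-to-pay penalty = 1.75% × $24,000.00 × 7 mo = $2,940.00
Interest: $24,000.00 × ((1 + 0.0065)^7 − 1) = $24,000.00 × 0.0463969… = $1,113.5262…
Total = $24,000.00 + $5,220.0000 + $1,113.5262… = $30,333.53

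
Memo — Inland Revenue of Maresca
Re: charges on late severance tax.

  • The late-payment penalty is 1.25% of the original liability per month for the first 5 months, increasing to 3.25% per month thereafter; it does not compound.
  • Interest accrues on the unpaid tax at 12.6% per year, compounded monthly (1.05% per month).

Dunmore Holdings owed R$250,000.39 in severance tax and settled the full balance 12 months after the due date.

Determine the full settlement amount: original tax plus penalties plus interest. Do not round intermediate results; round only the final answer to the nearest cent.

Penalty, months 1–5: 5 × 1.25% × R$250,000.39 = R$15,625.02…
Penalty, months 6–12: 7 × 3.25% × R$250,000.39 = R$56,875.09…
Interest: R$250,000.39 × ((1 + 0.0105)^12 − 1) = R$250,000.39 × 0.1335373… = R$33,384.3762…
Total = R$250,000.39 + R$72,500.1131 + R$33,384.3762… = R$355,884.88

R$355,884.88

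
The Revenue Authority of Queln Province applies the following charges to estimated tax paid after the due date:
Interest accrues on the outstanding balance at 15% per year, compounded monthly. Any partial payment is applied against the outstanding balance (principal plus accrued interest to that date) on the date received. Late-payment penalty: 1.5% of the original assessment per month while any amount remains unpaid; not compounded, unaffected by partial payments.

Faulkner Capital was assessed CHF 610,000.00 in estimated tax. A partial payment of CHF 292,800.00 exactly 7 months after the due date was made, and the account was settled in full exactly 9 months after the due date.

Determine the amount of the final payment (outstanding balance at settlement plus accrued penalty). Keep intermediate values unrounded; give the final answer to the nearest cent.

CHF 464,342.48

Monthly rate = 15% ÷ 12 = 1.25%
Balance at month 7: CHF 610,000.0000 × (1 + 0.0125)^7 = CHF 665,418.7869…
After CHF 292,800.00 payment: CHF 665,418.7869… − CHF 292,800.00 = CHF 372,618.7869…
Balance at month 9: CHF 372,618.7869… × (1 + 0.0125)^2 = CHF 381,992.4782…
Penalty: 9 × 1.5% × CHF 610,000.00 = CHF 82,350.00
Final settlement = outstanding balance + penalty = CHF 381,992.4782… + CHF 82,350.00 = CHF 464,342.48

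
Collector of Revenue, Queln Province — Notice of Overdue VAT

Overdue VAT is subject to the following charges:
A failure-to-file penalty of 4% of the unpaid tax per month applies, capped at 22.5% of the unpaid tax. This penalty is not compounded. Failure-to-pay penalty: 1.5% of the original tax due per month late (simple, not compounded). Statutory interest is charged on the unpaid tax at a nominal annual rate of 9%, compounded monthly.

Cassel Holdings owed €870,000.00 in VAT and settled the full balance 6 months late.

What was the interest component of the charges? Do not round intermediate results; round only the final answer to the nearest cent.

€39,891.44

Interest (9%/yr ÷ 12 = 0.75%/month): €870,000.00 × ((1 + 0.0075)^6 − 1) = €39,891.4445…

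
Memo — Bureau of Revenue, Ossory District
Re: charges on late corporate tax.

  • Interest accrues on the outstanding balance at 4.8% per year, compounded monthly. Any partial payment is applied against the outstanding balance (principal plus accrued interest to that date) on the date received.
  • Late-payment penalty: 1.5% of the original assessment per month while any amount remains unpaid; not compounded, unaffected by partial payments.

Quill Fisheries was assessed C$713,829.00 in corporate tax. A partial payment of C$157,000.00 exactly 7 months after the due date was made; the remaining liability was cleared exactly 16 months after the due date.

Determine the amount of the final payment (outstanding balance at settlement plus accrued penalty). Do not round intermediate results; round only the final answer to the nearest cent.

Monthly rate = 4.8% ÷ 12 = 0.4%
Balance at month 7: C$713,829.0000 × (1 + 0.004)^7 = C$734,057.6639…
After C$157,000.00 payment: C$734,057.6639… − C$157,000.00 = C$577,057.6639…
Balance at month 16: C$577,057.6639… × (1 + 0.004)^9 = C$598,167.2460…
Penalty: 16 × 1.5% × C$713,829.00 = C$171,318.96
Final settlement = outstanding balance + penalty = C$598,167.2460… + C$171,318.96 = C$769,486.21

C$769,486.21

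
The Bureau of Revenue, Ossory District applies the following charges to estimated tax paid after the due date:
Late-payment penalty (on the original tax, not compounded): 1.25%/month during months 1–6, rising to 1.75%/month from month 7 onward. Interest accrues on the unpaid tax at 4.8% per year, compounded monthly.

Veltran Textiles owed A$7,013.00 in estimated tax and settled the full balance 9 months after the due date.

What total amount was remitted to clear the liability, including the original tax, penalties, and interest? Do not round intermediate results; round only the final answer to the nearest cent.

A$8,163.70

Penalty, months 1–6: 6 × 1.25% × A$7,013.00 = A$525.98…
Penalty, months 7–9: 3 × 1.75% × A$7,013.00 = A$368.18…
Interest (4.8%/yr ÷ 12 = 0.4%/month): A$7,013.00 × ((1 + 0.004)^9 − 1) = A$256.5454…
Total = A$7,013.00 + A$894.1575 + A$256.5454… = A$8,163.70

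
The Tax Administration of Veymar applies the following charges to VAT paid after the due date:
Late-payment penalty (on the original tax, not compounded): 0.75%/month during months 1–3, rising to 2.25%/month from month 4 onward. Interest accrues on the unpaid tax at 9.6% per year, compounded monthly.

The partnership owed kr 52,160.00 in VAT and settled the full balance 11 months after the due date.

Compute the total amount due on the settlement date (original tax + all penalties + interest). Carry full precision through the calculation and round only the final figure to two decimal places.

kr 67,500.56

Penalty, months 1–3: 3 × 0.75% × kr 52,160.00 = kr 1,173.60
Penalty, months 4–11: 8 × 2.25% × kr 52,160.00 = kr 9,388.80
Interest (9.6%/yr ÷ 12 = 0.8%/month): kr 52,160.00 × ((1 + 0.008)^11 − 1) = kr 4,778.1610…
Total = kr 52,160.00 + kr 10,562.4000 + kr 4,778.1610… = kr 67,500.56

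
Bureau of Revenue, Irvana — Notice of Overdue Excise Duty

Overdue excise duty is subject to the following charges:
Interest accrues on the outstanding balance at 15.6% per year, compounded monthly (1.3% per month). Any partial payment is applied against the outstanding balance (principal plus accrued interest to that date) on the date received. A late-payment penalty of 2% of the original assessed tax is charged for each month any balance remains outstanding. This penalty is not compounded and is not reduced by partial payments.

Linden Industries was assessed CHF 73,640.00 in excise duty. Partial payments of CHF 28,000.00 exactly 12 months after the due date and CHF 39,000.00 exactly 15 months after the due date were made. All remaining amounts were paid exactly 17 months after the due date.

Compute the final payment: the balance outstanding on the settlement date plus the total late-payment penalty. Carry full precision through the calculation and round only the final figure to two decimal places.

CHF 46,871.25

Balance at month 12: CHF 73,640.0000 × (1 + 0.013)^12 = CHF 85,985.8768…
After CHF 28,000.00 payment: CHF 85,985.8768… − CHF 28,000.00 = CHF 57,985.8768…
Balance at month 15: CHF 57,985.8768… × (1 + 0.013)^3 = CHF 60,276.8522…
After CHF 39,000.00 payment: CHF 60,276.8522… − CHF 39,000.00 = CHF 21,276.8522…
Balance at month 17: CHF 21,276.8522… × (1 + 0.013)^2 = CHF 21,833.6462…
Penalty: 17 × 2% × CHF 73,640.00 = CHF 25,037.60
Final settlement = outstanding balance + penalty = CHF 21,833.6462… + CHF 25,037.60 = CHF 46,871.25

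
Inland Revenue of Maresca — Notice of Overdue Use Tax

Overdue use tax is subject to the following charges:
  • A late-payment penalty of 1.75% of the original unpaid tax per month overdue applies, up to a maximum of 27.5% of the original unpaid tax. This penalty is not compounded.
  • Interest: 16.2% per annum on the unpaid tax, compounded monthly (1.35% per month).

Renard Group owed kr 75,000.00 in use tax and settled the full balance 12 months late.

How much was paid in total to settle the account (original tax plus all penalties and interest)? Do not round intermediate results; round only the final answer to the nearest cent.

kr 103,843.99

Penalty: 12 × 1.75% × kr 75,000.00 = kr 15,750.00 (below the 27.5% cap of kr 20,625.00)
Interest: kr 75,000.00 × ((1 + 0.0135)^12 − 1) = kr 75,000.00 × 0.1745866… = kr 13,093.9939…
Total = kr 75,000.00 + kr 15,750.0000 + kr 13,093.9939… = kr 103,843.99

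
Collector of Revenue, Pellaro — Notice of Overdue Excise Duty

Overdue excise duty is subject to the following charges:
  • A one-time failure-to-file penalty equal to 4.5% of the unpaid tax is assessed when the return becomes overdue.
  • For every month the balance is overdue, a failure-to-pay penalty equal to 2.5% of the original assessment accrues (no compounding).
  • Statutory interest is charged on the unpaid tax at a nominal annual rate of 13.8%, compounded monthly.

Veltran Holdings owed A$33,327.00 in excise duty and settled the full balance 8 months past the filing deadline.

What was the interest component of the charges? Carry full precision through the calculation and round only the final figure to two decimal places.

Interest (13.8%/yr ÷ 12 = 1.15%/month): A$33,327.00 × ((1 + 0.0115)^8 − 1) = A$3,192.3735…

A$3,192.37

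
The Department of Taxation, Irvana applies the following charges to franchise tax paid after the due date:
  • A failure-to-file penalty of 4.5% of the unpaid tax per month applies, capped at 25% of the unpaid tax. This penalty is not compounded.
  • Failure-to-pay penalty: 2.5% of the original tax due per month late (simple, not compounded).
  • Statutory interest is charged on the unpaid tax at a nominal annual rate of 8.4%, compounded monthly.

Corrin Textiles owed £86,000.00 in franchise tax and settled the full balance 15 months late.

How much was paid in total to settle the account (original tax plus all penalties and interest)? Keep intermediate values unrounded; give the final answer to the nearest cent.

Failure-to-file: 15 × 4.5% × £86,000.00 = £58,050.00, capped at 25% × £86,000.00 = £21,500.00
Failure-to-pay penalty: 15 × 2.5% × £86,000.00 = £32,250.00
Interest (8.4%/yr ÷ 12 = 0.7%/month): £86,000.00 × ((1 + 0.007)^15 − 1) = £9,486.1778…
Total = £86,000.00 + £53,750.0000 + £9,486.1778… = £149,236.18

£149,236.18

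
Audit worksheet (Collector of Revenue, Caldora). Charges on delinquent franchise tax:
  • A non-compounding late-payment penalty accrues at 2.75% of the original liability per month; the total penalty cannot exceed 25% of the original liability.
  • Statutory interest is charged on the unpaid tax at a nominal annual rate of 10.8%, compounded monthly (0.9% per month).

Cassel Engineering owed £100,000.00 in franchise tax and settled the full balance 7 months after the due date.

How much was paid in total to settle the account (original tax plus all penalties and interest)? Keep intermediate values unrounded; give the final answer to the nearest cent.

£125,722.67

Penalty: 7 × 2.75% × £100,000.00 = £19,250.00 (below the 25% cap of £25,000.00)
Interest: £100,000.00 × ((1 + 0.009)^7 − 1) = £100,000.00 × 0.0647267… = £6,472.6746…
Total = £100,000.00 + £19,250.0000 + £6,472.6746… = £125,722.67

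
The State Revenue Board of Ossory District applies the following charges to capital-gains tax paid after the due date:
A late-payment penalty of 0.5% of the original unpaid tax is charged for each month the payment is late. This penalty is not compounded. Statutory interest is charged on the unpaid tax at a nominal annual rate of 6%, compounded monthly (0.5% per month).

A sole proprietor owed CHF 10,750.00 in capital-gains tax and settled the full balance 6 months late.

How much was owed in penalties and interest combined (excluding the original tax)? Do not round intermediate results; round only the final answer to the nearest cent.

Late-payment penalty: 6 × 0.5% × CHF 10,750.00 = CHF 322.50
Interest: CHF 10,750.00 × ((1 + 0.005)^6 − 1) = CHF 10,750.00 × 0.0303775… = CHF 326.5582…
Penalties + interest = CHF 322.5000 + CHF 326.5582… = CHF 649.06

CHF 649.06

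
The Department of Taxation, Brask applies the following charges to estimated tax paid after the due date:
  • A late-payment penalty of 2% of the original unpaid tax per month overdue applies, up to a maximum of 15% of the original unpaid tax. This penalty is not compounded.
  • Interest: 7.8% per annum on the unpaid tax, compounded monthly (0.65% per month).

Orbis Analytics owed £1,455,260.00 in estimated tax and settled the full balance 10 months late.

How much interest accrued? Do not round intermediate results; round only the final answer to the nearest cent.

Interest: £1,455,260.00 × ((1 + 0.0065)^10 − 1) = £1,455,260.00 × 0.0669346… = £97,407.2210…

£97,407.22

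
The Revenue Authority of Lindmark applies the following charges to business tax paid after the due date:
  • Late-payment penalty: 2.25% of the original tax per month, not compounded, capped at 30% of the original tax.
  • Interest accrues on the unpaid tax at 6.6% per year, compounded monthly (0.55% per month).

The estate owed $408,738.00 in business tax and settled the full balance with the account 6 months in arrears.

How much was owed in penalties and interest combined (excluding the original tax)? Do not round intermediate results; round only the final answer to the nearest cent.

Penalty: 6 × 2.25% × $408,738.00 = $55,179.63 (below the 30% cap of $122,621.40)
Interest: $408,738.00 × ((1 + 0.0055)^6 − 1) = $408,738.00 × 0.0334571… = $13,675.1846…
Penalties + interest = $55,179.6300 + $13,675.1846… = $68,854.81

$68,854.81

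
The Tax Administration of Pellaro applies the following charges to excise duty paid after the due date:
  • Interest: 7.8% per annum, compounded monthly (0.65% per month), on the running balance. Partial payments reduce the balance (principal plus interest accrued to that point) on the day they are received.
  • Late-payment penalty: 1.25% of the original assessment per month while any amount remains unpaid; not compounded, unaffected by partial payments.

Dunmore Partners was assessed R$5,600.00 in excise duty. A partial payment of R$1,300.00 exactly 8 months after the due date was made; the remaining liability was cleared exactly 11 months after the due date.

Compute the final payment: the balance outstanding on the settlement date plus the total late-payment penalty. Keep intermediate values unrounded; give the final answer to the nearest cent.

Balance at month 8: R$5,600.0000 × (1 + 0.0065)^8 = R$5,897.9116…
After R$1,300.00 payment: R$5,897.9116… − R$1,300.00 = R$4,597.9116…
Balance at month 11: R$4,597.9116… × (1 + 0.0065)^3 = R$4,688.1550…
Penalty: 11 × 1.25% × R$5,600.00 = R$770.00
Final settlement = outstanding balance + penalty = R$4,688.1550… + R$770.00 = R$5,458.15

R$5,458.15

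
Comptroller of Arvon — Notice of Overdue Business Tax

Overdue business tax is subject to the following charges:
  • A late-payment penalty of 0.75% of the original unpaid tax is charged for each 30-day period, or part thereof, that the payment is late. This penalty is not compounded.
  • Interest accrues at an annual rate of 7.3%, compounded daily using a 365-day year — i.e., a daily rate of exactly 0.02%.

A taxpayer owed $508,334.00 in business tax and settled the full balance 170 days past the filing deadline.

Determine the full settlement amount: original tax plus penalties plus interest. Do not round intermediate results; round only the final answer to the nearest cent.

$548,787.77

Penalty periods: ⌈170/30⌉ = 6; penalty = 6 × 0.75% × $508,334.00 = $22,875.03
Interest: $508,334.00 × ((1 + 0.0002)^170 − 1) = $508,334.00 × 0.03458109… = $17,578.7436…
Total = $508,334.00 + $22,875.0300 + $17,578.7436… = $548,787.77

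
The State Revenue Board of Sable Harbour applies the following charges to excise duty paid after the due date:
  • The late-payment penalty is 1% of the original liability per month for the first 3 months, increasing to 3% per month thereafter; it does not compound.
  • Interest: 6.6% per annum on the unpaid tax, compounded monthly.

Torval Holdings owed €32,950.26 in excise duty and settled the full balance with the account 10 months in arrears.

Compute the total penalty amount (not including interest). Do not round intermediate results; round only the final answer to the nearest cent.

€7,908.06

Penalty, months 1–3: 3 × 1% × €32,950.26 = €988.51…
Penalty, months 4–10: 7 × 3% × €32,950.26 = €6,919.55…
Total penalty = €988.51… + €6,919.55… = €7,908.06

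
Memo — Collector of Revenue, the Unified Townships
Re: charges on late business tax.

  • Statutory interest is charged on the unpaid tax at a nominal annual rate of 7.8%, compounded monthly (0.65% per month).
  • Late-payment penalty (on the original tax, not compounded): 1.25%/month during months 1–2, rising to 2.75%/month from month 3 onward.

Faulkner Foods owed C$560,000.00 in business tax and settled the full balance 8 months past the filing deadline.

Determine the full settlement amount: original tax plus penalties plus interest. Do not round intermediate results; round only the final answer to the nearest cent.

C$696,191.16

Penalty, months 1–2: 2 × 1.25% × C$560,000.00 = C$14,000.00
Penalty, months 3–8: 6 × 2.75% × C$560,000.00 = C$92,400.00
Interest: C$560,000.00 × ((1 + 0.0065)^8 − 1) = C$560,000.00 × 0.0531985… = C$29,791.1626…
Total = C$560,000.00 + C$106,400.0000 + C$29,791.1626… = C$696,191.16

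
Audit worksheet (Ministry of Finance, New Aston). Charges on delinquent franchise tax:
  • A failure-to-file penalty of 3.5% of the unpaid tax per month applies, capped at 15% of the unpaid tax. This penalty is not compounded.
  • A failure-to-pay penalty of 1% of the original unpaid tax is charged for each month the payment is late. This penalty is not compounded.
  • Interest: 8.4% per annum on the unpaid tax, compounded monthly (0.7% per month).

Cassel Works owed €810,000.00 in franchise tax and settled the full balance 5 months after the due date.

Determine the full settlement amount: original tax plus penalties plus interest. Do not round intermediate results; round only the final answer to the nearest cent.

Failure-to-file: 5 × 3.5% × €810,000.00 = €141,750.00, capped at 15% × €810,000.00 = €121,500.00
Failure-to-pay penalty: 5 × 1% × €810,000.00 = €40,500.00
Interest: €810,000.00 × ((1 + 0.007)^5 − 1) = €810,000.00 × 0.0354934… = €28,749.6880…
Total = €810,000.00 + €162,000.0000 + €28,749.6880… = €1,000,749.69

€1,000,749.69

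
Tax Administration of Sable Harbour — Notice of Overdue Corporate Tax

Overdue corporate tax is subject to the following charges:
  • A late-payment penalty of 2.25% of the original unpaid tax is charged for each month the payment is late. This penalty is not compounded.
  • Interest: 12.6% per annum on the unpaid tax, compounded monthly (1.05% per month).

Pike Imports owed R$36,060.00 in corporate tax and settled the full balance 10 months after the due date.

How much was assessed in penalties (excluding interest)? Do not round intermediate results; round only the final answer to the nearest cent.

R$8,113.50

Late-payment penalty = 2.25% × R$36,060.00 × 10 mo = R$8,113.50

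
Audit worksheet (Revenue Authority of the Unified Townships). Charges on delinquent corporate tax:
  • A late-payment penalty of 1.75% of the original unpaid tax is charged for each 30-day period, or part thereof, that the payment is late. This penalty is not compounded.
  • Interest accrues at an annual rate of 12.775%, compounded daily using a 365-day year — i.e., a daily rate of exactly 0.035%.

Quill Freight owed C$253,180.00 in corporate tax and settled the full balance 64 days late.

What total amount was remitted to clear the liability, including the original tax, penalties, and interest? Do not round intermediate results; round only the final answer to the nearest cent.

Penalty periods: ⌈64/30⌉ = 3; penalty = 3 × 1.75% × C$253,180.00 = C$13,291.95
Interest: C$253,180.00 × ((1 + 0.00035)^64 − 1) = C$253,180.00 × 0.02264876… = C$5,734.2120…
Total = C$253,180.00 + C$13,291.9500 + C$5,734.2120… = C$272,206.16

C$272,206.16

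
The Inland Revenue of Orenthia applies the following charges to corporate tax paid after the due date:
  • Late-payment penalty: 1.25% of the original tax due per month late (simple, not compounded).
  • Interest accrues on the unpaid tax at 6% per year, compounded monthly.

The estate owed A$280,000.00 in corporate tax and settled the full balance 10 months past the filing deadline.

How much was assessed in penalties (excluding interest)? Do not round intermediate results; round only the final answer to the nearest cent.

Late-payment penalty = 1.25% × A$280,000.00 × 10 mo = A$35,000.00

A$35,000.00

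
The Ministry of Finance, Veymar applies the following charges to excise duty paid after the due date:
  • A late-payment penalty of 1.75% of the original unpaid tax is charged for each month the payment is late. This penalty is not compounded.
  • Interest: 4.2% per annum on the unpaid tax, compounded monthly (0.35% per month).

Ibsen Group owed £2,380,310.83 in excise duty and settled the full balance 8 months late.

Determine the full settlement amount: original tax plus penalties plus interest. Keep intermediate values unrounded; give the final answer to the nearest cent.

Late-payment penalty: 8 × 1.75% × £2,380,310.83 = £333,243.52…
Interest: £2,380,310.83 × ((1 + 0.0035)^8 − 1) = £2,380,310.83 × 0.0283454… = £67,470.8901…
Total = £2,380,310.83 + £333,243.5162 + £67,470.8901… = £2,781,025.24

£2,781,025.24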